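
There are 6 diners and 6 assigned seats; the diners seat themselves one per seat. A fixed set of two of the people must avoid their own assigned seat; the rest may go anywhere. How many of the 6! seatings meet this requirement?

504

Let A_j be the event that the j-th constrained one is fixed. By inclusion-exclusion over the 2 events:
Σ_{j=0}^{2} (-1)^j C(2,j)(6-j)!
= C(2,0)·6! - C(2,1)·5! + C(2,2)·4!
= 720 - 240 + 24
= 504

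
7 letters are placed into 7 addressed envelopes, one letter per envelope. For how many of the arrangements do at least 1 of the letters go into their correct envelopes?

3186

Sum C(7,i)·!(7-i) for i = 1..7:
  i=1: C(7,1)·!6 = 7·265 = 1855
  i=2: C(7,2)·!5 = 21·44 = 924
  i=3: C(7,3)·!4 = 35·9 = 315
  i=4: C(7,4)·!3 = 35·2 = 70
  i=5: C(7,5)·!2 = 21·1 = 21
  i=6: C(7,6)·!1 = 7·0 = 0
  i=7: C(7,7)·!0 = 1·1 = 1
Total = 3186.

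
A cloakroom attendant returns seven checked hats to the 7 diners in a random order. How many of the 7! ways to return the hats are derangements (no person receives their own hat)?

By inclusion-exclusion, !7 = Σ (-1)^k · 7!/k! for k=0..7
= 7! - 7!/1! + 7!/2! - 7!/3! + 7!/4! - 7!/5! + 7!/6! - 7!/7!
= 5040 - 5040 + 2520 - 840 + 210 - 42 + 7 - 1
= 1854

1854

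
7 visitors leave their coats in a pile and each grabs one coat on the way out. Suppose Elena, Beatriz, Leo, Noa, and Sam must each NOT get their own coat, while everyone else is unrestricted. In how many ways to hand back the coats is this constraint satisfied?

2428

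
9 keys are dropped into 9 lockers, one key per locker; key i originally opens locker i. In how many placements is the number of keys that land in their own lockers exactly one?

133497

Pick the single fixed position: C(9,1) = 9 ways.
The remaining 8 must be deranged: !8 = 14833.
Total: 9 × 14833 = 133497.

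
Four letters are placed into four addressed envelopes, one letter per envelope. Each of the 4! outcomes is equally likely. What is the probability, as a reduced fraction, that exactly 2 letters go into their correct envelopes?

1/4

Favorable outcomes: C(4,2)·!2 = 6·1 = 6.
Total outcomes: 4! = 24.
Probability = 6/24 = 1/4.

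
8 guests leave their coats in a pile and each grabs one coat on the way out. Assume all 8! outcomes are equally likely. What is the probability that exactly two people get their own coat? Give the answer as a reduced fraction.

Favorable outcomes: C(8,2)·!6 = 28·265 = 7420.
Total outcomes: 8! = 40320.
Probability = 7420/40320 = 53/288.

53/288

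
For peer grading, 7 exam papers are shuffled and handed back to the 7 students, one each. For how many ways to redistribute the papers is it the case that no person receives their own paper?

1854

The number of derangements of 7 is !7 = Σ_{k=0}^{7} (-1)^k·7!/k!
= 7! - 7!/1! + 7!/2! - 7!/3! + 7!/4! - 7!/5! + 7!/6! - 7!/7!
= 5040 - 5040 + 2520 - 840 + 210 - 42 + 7 - 1
= 1854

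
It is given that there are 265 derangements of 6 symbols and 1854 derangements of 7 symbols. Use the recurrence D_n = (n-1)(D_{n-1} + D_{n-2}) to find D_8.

14833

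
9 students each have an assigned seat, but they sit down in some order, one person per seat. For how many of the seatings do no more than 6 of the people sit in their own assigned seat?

# with exactly i fixed is C(9,i)·!(9-i); sum over i=0..6:
  i=0: C(9,0)·!9 = 1·133496 = 133496
  i=1: C(9,1)·!8 = 9·14833 = 133497
  i=2: C(9,2)·!7 = 36·1854 = 66744
  i=3: C(9,3)·!6 = 84·265 = 22260
  i=4: C(9,4)·!5 = 126·44 = 5544
  i=5: C(9,5)·!4 = 126·9 = 1134
  i=6: C(9,6)·!3 = 84·2 = 168
Total = 362843.

362843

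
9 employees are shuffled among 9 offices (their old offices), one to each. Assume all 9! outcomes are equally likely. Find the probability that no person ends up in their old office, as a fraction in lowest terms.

16687/45360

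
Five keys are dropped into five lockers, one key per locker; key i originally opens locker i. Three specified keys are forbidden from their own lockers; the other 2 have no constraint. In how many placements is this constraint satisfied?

Let A_j be the event that the j-th constrained one is fixed. By inclusion-exclusion over the 3 events:
Σ_{j=0}^{3} (-1)^j C(3,j)(5-j)!
= C(3,0)·5! - C(3,1)·4! + C(3,2)·3! - C(3,3)·2!
= 120 - 72 + 18 - 2
= 64

64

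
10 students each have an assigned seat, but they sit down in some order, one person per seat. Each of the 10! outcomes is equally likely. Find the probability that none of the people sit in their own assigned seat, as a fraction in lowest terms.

Favorable outcomes: !10 = 1334961.
Total outcomes: 10! = 3628800.
Probability = 1334961/3628800 = 16481/44800.

16481/44800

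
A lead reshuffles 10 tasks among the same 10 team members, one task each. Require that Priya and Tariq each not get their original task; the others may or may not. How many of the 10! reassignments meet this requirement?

Let A_j be the event that the j-th constrained one is fixed. By inclusion-exclusion over the 2 events:
Σ_{j=0}^{2} (-1)^j C(2,j)(10-j)!
= C(2,0)·10! - C(2,1)·9! + C(2,2)·8!
= 3628800 - 725760 + 40320
= 2943360

2943360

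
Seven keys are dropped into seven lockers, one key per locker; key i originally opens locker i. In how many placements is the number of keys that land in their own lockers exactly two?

924

Pick the 2 fixed positions: C(7,2) = 21 ways.
The other 5 form a derangement: !5 = 44.
Total: 21 × 44 = 924.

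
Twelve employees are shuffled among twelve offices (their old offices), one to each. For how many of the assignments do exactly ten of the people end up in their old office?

Pick the 10 fixed positions: C(12,10) = 66 ways.
The remaining 2 must be deranged: !2 = 1.
Total: 66 × 1 = 66.

66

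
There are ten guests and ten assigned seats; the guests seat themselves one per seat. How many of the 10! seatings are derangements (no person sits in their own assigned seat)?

1334961

Recurrence: !10 = 9·(!9 + !8).
!10 = 9·(133496 + 14833) = 9·148329 = 1334961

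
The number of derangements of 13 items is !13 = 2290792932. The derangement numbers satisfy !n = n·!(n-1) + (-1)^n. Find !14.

32071101049

!14 = 14·2290792932 + 1 = 32071101049.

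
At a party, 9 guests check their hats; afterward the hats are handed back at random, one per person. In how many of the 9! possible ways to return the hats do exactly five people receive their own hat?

1134

Pick the 5 fixed positions: C(9,5) = 126 ways.
The other 4 form a derangement: !4 = 9.
Total: 126 × 9 = 1134.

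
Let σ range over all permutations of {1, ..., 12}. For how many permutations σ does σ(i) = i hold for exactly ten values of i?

66

Pick the 10 fixed positions: C(12,10) = 66 ways.
The other 2 form a derangement: !2 = 1.
Total: 66 × 1 = 66.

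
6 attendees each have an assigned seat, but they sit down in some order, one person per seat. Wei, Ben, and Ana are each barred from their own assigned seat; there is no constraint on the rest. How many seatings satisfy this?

426

Let A_j be the event that the j-th constrained one is fixed. By inclusion-exclusion over the 3 events:
Σ_{j=0}^{3} (-1)^j C(3,j)(6-j)!
= C(3,0)·6! - C(3,1)·5! + C(3,2)·4! - C(3,3)·3!
= 720 - 360 + 72 - 6
= 426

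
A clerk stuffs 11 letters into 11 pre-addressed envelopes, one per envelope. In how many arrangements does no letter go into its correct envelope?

14684570

!11 = 11! · Σ_{k=0}^{11} (-1)^k/k!
= 11! - 11!/1! + 11!/2! - 11!/3! + 11!/4! - 11!/5! + 11!/6! - 11!/7! + 11!/8! - 11!/9! + 11!/10! - 11!/11!
= 39916800 - 39916800 + 19958400 - 6652800 + 1663200 - 332640 + 55440 - 7920 + 990 - 110 + 11 - 1
= 14684570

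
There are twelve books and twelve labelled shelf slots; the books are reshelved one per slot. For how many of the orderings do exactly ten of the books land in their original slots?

66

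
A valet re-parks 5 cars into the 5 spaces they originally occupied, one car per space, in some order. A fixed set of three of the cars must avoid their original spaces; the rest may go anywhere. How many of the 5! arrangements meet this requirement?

64

Let A_j be the event that the j-th constrained one is fixed. By inclusion-exclusion over the 3 events:
Σ_{j=0}^{3} (-1)^j C(3,j)(5-j)!
= C(3,0)·5! - C(3,1)·4! + C(3,2)·3! - C(3,3)·2!
= 120 - 72 + 18 - 2
= 64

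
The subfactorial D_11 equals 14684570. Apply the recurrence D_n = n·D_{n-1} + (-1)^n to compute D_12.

D_12 = 12·14684570 + 1 = 176214841.

176214841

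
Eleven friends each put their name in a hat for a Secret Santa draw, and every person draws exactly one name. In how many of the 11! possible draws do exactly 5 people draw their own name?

Pick the 5 fixed positions: C(11,5) = 462 ways.
The remaining 6 must be deranged: !6 = 265.
Total: 462 × 265 = 122430.

122430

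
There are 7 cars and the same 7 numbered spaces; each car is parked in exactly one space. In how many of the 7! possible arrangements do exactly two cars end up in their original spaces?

Choose which 2 of the 7 are fixed: C(7,2) = 21.
The other 5 form a derangement: !5 = 44.
Total: 21 × 44 = 924.

924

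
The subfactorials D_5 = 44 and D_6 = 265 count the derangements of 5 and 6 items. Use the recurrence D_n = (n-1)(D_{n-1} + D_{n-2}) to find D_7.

1854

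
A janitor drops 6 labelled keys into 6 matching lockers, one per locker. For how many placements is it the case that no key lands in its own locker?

!6 = 6! · Σ_{k=0}^{6} (-1)^k/k!
= 6! - 6!/1! + 6!/2! - 6!/3! + 6!/4! - 6!/5! + 6!/6!
= 720 - 720 + 360 - 120 + 30 - 6 + 1
= 265

265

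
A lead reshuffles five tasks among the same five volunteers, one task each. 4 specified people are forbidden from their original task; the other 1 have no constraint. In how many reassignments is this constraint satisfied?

Let A_j be the event that the j-th constrained one is fixed. By inclusion-exclusion over the 4 events:
Σ_{j=0}^{4} (-1)^j C(4,j)(5-j)!
= C(4,0)·5! - C(4,1)·4! + C(4,2)·3! - C(4,3)·2! + C(4,4)·1!
= 120 - 96 + 36 - 8 + 1
= 53

53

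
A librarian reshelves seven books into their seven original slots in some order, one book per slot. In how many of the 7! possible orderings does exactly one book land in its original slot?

1855

Choose which one of the 7 is fixed: C(7,1) = 7.
The remaining 6 must be deranged: !6 = 265.
Total: 7 × 265 = 1855.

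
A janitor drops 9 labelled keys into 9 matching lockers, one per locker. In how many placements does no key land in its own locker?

133496

By inclusion-exclusion, !9 = Σ (-1)^k · 9!/k! for k=0..9
= 9! - 9!/1! + 9!/2! - 9!/3! + 9!/4! - 9!/5! + 9!/6! - 9!/7! + 9!/8! - 9!/9!
= 362880 - 362880 + 181440 - 60480 + 15120 - 3024 + 504 - 72 + 9 - 1
= 133496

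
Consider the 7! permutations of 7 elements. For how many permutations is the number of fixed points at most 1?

3709

Sum C(7,i)·!(7-i) for i = 0..1:
  i=0: C(7,0)·!7 = 1·1854 = 1854
  i=1: C(7,1)·!6 = 7·265 = 1855
Total = 3709.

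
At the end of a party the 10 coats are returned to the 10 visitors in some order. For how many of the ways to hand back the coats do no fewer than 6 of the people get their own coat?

Sum C(10,i)·!(10-i) for i = 6..10:
  i=6: C(10,6)·!4 = 210·9 = 1890
  i=7: C(10,7)·!3 = 120·2 = 240
  i=8: C(10,8)·!2 = 45·1 = 45
  i=9: C(10,9)·!1 = 10·0 = 0
  i=10: C(10,10)·!0 = 1·1 = 1
Total = 2176.

2176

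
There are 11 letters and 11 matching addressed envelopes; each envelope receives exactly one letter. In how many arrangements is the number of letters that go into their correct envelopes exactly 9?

Pick the 9 fixed positions: C(11,9) = 55 ways.
The other 2 form a derangement: !2 = 1.
Total: 55 × 1 = 55.

55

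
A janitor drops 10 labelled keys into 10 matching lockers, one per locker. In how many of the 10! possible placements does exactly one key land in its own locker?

1334960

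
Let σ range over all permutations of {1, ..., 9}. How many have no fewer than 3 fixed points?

Sum C(9,i)·!(9-i) for i = 3..9:
  i=3: C(9,3)·!6 = 84·265 = 22260
  i=4: C(9,4)·!5 = 126·44 = 5544
  i=5: C(9,5)·!4 = 126·9 = 1134
  i=6: C(9,6)·!3 = 84·2 = 168
  i=7: C(9,7)·!2 = 36·1 = 36
  i=8: C(9,8)·!1 = 9·0 = 0
  i=9: C(9,9)·!0 = 1·1 = 1
Total = 29143.

29143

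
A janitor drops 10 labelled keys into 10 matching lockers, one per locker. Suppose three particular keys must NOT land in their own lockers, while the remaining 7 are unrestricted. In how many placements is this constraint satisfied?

Let A_j be the event that the j-th constrained one is fixed. By inclusion-exclusion over the 3 events:
Σ_{j=0}^{3} (-1)^j C(3,j)(10-j)!
= C(3,0)·10! - C(3,1)·9! + C(3,2)·8! - C(3,3)·7!
= 3628800 - 1088640 + 120960 - 5040
= 2656080

2656080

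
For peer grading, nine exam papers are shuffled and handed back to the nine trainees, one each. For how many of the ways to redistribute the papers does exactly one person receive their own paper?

Pick the single fixed position: C(9,1) = 9 ways.
The other 8 form a derangement: !8 = 14833.
Total: 9 × 14833 = 133497.

133497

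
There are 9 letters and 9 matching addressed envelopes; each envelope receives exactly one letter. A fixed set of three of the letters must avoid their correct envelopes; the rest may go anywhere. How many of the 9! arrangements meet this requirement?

Let A_j be the event that the j-th constrained one is fixed. By inclusion-exclusion over the 3 events:
Σ_{j=0}^{3} (-1)^j C(3,j)(9-j)!
= C(3,0)·9! - C(3,1)·8! + C(3,2)·7! - C(3,3)·6!
= 362880 - 120960 + 15120 - 720
= 256320

256320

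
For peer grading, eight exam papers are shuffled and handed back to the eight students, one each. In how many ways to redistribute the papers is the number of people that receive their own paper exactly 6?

28

Pick the 6 fixed positions: C(8,6) = 28 ways.
The other 2 form a derangement: !2 = 1.
Total: 28 × 1 = 28.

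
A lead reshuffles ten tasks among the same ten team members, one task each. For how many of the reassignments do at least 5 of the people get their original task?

# with exactly i fixed is C(10,i)·!(10-i); sum over i=5..10:
  i=5: C(10,5)·!5 = 252·44 = 11088
  i=6: C(10,6)·!4 = 210·9 = 1890
  i=7: C(10,7)·!3 = 120·2 = 240
  i=8: C(10,8)·!2 = 45·1 = 45
  i=9: C(10,9)·!1 = 10·0 = 0
  i=10: C(10,10)·!0 = 1·1 = 1
Total = 13264.

13264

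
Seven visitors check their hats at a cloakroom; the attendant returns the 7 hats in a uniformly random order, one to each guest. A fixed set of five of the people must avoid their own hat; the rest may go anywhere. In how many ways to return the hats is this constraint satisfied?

Inclusion-exclusion on the 5 forbidden self-matches:
Σ_{j=0}^{5} (-1)^j C(5,j)(7-j)!
= C(5,0)·7! - C(5,1)·6! + C(5,2)·5! - C(5,3)·4! + C(5,4)·3! - C(5,5)·2!
= 5040 - 3600 + 1200 - 240 + 30 - 2
= 2428

2428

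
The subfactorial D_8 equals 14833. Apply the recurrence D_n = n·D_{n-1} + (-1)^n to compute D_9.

133496

D_9 = 9·14833 - 1 = 133496.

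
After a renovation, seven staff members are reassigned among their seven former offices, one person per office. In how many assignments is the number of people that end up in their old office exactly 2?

Choose which 2 of the 7 are fixed: C(7,2) = 21.
The other 5 form a derangement: !5 = 44.
Total: 21 × 44 = 924.

924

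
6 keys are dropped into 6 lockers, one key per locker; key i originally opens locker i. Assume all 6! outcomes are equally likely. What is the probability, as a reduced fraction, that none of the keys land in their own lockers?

Favorable outcomes: !6 = 265.
Total outcomes: 6! = 720.
Probability = 265/720 = 53/144.

53/144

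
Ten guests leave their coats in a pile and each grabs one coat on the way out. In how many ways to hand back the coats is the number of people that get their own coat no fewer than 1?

# with exactly i fixed is C(10,i)·!(10-i); sum over i=1..10:
  i=1: C(10,1)·!9 = 10·133496 = 1334960
  i=2: C(10,2)·!8 = 45·14833 = 667485
  i=3: C(10,3)·!7 = 120·1854 = 222480
  i=4: C(10,4)·!6 = 210·265 = 55650
  i=5: C(10,5)·!5 = 252·44 = 11088
  i=6: C(10,6)·!4 = 210·9 = 1890
  i=7: C(10,7)·!3 = 120·2 = 240
  i=8: C(10,8)·!2 = 45·1 = 45
  i=9: C(10,9)·!1 = 10·0 = 0
  i=10: C(10,10)·!0 = 1·1 = 1
Total = 2293839.

2293839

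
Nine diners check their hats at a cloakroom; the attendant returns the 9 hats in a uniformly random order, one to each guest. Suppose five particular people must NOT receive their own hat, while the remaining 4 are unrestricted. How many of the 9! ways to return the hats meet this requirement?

Let A_j be the event that the j-th constrained one is fixed. By inclusion-exclusion over the 5 events:
Σ_{j=0}^{5} (-1)^j C(5,j)(9-j)!
= C(5,0)·9! - C(5,1)·8! + C(5,2)·7! - C(5,3)·6! + C(5,4)·5! - C(5,5)·4!
= 362880 - 201600 + 50400 - 7200 + 600 - 24
= 205056

205056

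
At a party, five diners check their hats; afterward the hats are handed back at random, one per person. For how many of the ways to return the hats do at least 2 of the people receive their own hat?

Sum C(5,i)·!(5-i) for i = 2..5:
  i=2: C(5,2)·!3 = 10·2 = 20
  i=3: C(5,3)·!2 = 10·1 = 10
  i=4: C(5,4)·!1 = 5·0 = 0
  i=5: C(5,5)·!0 = 1·1 = 1
Total = 31.

31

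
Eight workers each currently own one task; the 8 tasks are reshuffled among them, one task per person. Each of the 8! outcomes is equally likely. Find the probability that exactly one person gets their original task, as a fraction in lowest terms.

Favorable outcomes: C(8,1)·!7 = 8·1854 = 14832.
Total outcomes: 8! = 40320.
Probability = 14832/40320 = 103/280.

103/280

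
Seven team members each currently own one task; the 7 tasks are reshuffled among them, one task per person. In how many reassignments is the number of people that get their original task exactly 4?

Choose which 4 of the 7 are fixed: C(7,4) = 35.
The other 3 form a derangement: !3 = 2.
Total: 35 × 2 = 70.

70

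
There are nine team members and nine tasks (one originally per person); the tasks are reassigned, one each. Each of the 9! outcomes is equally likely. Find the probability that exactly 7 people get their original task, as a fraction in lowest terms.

Favorable outcomes: C(9,7)·!2 = 36·1 = 36.
Total outcomes: 9! = 362880.
Probability = 36/362880 = 1/10080.

1/10080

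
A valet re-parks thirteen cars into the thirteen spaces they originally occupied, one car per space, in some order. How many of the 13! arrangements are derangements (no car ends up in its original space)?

2290792932

!13 is the nearest integer to 13!/e.
13! = 6227020800, and 6227020800/e ≈ 2290792932.07, so !13 = 2290792932.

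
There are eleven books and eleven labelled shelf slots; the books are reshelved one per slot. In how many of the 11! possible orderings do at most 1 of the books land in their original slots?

29369141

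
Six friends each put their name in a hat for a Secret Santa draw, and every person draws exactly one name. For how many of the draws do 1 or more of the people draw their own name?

455

Sum C(6,i)·!(6-i) for i = 1..6:
  i=1: C(6,1)·!5 = 6·44 = 264
  i=2: C(6,2)·!4 = 15·9 = 135
  i=3: C(6,3)·!3 = 20·2 = 40
  i=4: C(6,4)·!2 = 15·1 = 15
  i=5: C(6,5)·!1 = 6·0 = 0
  i=6: C(6,6)·!0 = 1·1 = 1
Total = 455.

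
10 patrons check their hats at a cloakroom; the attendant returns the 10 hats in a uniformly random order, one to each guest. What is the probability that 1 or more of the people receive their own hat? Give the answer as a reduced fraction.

28319/44800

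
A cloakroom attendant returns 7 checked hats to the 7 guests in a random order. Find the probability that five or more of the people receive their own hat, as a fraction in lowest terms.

11/2520

Favorable outcomes: Σ_{i≥5} C(7,i)·!(7-i) = 21·1 + 7·0 + 1·1 = 22.
Total outcomes: 7! = 5040.
Probability = 22/5040 = 11/2520.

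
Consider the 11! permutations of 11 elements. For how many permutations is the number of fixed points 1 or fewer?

29369141

# with exactly i fixed is C(11,i)·!(11-i); sum over i=0..1:
  i=0: C(11,0)·!11 = 1·14684570 = 14684570
  i=1: C(11,1)·!10 = 11·1334961 = 14684571
Total = 29369141.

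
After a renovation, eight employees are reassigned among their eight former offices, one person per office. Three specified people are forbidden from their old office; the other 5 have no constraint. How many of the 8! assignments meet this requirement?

27240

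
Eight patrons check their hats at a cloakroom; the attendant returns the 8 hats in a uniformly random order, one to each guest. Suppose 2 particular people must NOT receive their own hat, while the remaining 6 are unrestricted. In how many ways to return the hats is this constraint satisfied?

Let A_j be the event that the j-th constrained one is fixed. By inclusion-exclusion over the 2 events:
Σ_{j=0}^{2} (-1)^j C(2,j)(8-j)!
= C(2,0)·8! - C(2,1)·7! + C(2,2)·6!
= 40320 - 10080 + 720
= 30960

30960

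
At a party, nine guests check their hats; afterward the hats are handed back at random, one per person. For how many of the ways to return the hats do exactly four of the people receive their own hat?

5544

Choose which 4 of the 9 are fixed: C(9,4) = 126.
The remaining 5 must be deranged: !5 = 44.
Total: 126 × 44 = 5544.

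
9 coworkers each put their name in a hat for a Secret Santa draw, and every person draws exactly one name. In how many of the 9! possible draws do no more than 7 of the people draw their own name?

362879

Sum C(9,i)·!(9-i) for i = 0..7:
  i=0: C(9,0)·!9 = 1·133496 = 133496
  i=1: C(9,1)·!8 = 9·14833 = 133497
  i=2: C(9,2)·!7 = 36·1854 = 66744
  i=3: C(9,3)·!6 = 84·265 = 22260
  i=4: C(9,4)·!5 = 126·44 = 5544
  i=5: C(9,5)·!4 = 126·9 = 1134
  i=6: C(9,6)·!3 = 84·2 = 168
  i=7: C(9,7)·!2 = 36·1 = 36
Total = 362879.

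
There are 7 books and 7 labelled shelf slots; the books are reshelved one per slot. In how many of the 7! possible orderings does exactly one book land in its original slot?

1855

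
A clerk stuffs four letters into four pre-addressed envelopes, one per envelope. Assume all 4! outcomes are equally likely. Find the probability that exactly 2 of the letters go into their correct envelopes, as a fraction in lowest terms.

Favorable outcomes: C(4,2)·!2 = 6·1 = 6.
Total outcomes: 4! = 24.
Probability = 6/24 = 1/4.

1/4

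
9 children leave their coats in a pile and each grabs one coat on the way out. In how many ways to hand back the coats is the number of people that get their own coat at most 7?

362879

# with exactly i fixed is C(9,i)·!(9-i); sum over i=0..7:
  i=0: C(9,0)·!9 = 1·133496 = 133496
  i=1: C(9,1)·!8 = 9·14833 = 133497
  i=2: C(9,2)·!7 = 36·1854 = 66744
  i=3: C(9,3)·!6 = 84·265 = 22260
  i=4: C(9,4)·!5 = 126·44 = 5544
  i=5: C(9,5)·!4 = 126·9 = 1134
  i=6: C(9,6)·!3 = 84·2 = 168
  i=7: C(9,7)·!2 = 36·1 = 36
Total = 362879.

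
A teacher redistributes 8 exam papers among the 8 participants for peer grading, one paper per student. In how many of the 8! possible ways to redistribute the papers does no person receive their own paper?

Use !n = (n-1)(!(n-1) + !(n-2)).
!8 = 7·(1854 + 265) = 7·2119 = 14833

14833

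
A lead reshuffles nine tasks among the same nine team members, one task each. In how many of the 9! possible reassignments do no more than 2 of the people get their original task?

# with exactly i fixed is C(9,i)·!(9-i); sum over i=0..2:
  i=0: C(9,0)·!9 = 1·133496 = 133496
  i=1: C(9,1)·!8 = 9·14833 = 133497
  i=2: C(9,2)·!7 = 36·1854 = 66744
Total = 333737.

333737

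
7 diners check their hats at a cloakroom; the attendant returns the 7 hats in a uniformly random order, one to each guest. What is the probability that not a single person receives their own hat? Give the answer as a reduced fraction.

Favorable outcomes: !7 = 1854.
Total outcomes: 7! = 5040.
Probability = 1854/5040 = 103/280.

103/280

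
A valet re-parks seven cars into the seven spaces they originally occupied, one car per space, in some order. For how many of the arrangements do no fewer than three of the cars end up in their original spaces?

# with exactly i fixed is C(7,i)·!(7-i); sum over i=3..7:
  i=3: C(7,3)·!4 = 35·9 = 315
  i=4: C(7,4)·!3 = 35·2 = 70
  i=5: C(7,5)·!2 = 21·1 = 21
  i=6: C(7,6)·!1 = 7·0 = 0
  i=7: C(7,7)·!0 = 1·1 = 1
Total = 407.

407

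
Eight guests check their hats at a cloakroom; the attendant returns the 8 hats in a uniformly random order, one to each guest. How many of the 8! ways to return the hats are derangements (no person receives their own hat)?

The subfactorial !8 = [8!/e] (nearest integer).
8! = 40320, and 40320/e ≈ 14832.90, so !8 = 14833.

14833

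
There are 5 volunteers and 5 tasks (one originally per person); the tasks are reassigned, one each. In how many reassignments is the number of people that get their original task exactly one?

45

Pick the single fixed position: C(5,1) = 5 ways.
The remaining 4 must be deranged: !4 = 9.
Total: 5 × 9 = 45.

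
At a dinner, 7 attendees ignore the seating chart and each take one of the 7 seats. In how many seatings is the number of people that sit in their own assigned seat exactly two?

924

Pick the 2 fixed positions: C(7,2) = 21 ways.
The other 5 form a derangement: !5 = 44.
Total: 21 × 44 = 924.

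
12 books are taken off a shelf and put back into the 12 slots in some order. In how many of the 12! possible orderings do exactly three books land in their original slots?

29369120

Choose which 3 of the 12 are fixed: C(12,3) = 220.
The other 9 form a derangement: !9 = 133496.
Total: 220 × 133496 = 29369120.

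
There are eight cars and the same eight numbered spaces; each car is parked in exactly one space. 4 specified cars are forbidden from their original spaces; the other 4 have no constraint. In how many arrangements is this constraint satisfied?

24024

Inclusion-exclusion on the 4 forbidden self-matches:
Σ_{j=0}^{4} (-1)^j C(4,j)(8-j)!
= C(4,0)·8! - C(4,1)·7! + C(4,2)·6! - C(4,3)·5! + C(4,4)·4!
= 40320 - 20160 + 4320 - 480 + 24
= 24024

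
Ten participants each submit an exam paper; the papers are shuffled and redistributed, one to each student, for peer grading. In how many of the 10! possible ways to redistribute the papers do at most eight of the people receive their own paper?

3628799

Sum C(10,i)·!(10-i) for i = 0..8:
  i=0: C(10,0)·!10 = 1·1334961 = 1334961
  i=1: C(10,1)·!9 = 10·133496 = 1334960
  i=2: C(10,2)·!8 = 45·14833 = 667485
  i=3: C(10,3)·!7 = 120·1854 = 222480
  i=4: C(10,4)·!6 = 210·265 = 55650
  i=5: C(10,5)·!5 = 252·44 = 11088
  i=6: C(10,6)·!4 = 210·9 = 1890
  i=7: C(10,7)·!3 = 120·2 = 240
  i=8: C(10,8)·!2 = 45·1 = 45
Total = 3628799.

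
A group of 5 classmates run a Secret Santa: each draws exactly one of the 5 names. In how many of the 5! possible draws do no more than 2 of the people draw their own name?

109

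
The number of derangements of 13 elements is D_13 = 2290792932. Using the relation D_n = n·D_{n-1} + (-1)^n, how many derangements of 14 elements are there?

32071101049

D_14 = 14·2290792932 + 1 = 32071101049.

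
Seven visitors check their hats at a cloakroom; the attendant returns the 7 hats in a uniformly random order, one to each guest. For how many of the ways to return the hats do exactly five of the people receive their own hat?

21

Choose which 5 of the 7 are fixed: C(7,5) = 21.
The other 2 form a derangement: !2 = 1.
Total: 21 × 1 = 21.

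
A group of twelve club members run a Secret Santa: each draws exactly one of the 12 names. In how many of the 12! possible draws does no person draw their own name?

Use !n = n·!(n-1) + (-1)^n.
!12 = 12·14684570 + 1 = 176214841

176214841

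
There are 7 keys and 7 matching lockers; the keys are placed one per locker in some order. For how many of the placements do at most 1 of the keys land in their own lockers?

3709

# with exactly i fixed is C(7,i)·!(7-i); sum over i=0..1:
  i=0: C(7,0)·!7 = 1·1854 = 1854
  i=1: C(7,1)·!6 = 7·265 = 1855
Total = 3709.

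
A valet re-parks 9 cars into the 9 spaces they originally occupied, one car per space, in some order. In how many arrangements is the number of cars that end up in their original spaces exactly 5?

1134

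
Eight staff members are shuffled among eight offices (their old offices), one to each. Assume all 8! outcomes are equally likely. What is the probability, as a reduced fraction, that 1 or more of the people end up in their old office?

3641/5760

Favorable outcomes: Σ_{i≥1} C(8,i)·!(8-i) = 8·1854 + 28·265 + 56·44 + 70·9 + 56·2 + 28·1 + 8·0 + 1·1 = 25487.
Total outcomes: 8! = 40320.
Probability = 25487/40320 = 3641/5760.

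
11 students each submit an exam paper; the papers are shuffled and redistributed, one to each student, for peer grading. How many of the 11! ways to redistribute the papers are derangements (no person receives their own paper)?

!11 is the nearest integer to 11!/e.
11! = 39916800, and 39916800/e ≈ 14684570.08, so !11 = 14684570.

14684570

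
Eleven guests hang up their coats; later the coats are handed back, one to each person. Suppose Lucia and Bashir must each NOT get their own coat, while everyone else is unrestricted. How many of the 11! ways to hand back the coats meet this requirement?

33022080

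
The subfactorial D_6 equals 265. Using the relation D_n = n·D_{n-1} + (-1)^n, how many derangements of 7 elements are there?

1854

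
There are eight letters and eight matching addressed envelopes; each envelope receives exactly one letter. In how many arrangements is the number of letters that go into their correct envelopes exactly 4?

630

Pick the 4 fixed positions: C(8,4) = 70 ways.
The other 4 form a derangement: !4 = 9.
Total: 70 × 9 = 630.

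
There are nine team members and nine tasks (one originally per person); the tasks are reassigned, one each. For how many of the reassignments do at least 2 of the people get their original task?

95887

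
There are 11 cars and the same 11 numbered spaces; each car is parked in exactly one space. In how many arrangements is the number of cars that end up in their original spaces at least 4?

757934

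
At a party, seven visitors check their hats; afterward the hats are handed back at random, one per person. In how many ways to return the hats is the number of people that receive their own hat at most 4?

5018

# with exactly i fixed is C(7,i)·!(7-i); sum over i=0..4:
  i=0: C(7,0)·!7 = 1·1854 = 1854
  i=1: C(7,1)·!6 = 7·265 = 1855
  i=2: C(7,2)·!5 = 21·44 = 924
  i=3: C(7,3)·!4 = 35·9 = 315
  i=4: C(7,4)·!3 = 35·2 = 70
Total = 5018.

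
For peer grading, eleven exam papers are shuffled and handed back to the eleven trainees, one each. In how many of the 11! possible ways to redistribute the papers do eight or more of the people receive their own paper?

386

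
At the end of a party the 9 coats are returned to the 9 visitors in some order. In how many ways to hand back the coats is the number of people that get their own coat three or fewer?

355997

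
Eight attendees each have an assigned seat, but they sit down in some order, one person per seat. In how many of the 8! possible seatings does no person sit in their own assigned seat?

14833

Use !n = (n-1)(!(n-1) + !(n-2)).
!8 = 7·(1854 + 265) = 7·2119 = 14833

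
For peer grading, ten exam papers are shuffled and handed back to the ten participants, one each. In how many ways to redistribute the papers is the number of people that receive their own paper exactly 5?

Choose which 5 of the 10 are fixed: C(10,5) = 252.
The other 5 form a derangement: !5 = 44.
Total: 252 × 44 = 11088.

11088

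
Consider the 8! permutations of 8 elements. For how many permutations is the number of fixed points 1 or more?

25487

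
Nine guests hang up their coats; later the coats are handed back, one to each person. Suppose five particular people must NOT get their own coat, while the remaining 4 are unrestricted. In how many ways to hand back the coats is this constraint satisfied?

205056

Inclusion-exclusion on the 5 forbidden self-matches:
Σ_{j=0}^{5} (-1)^j C(5,j)(9-j)!
= C(5,0)·9! - C(5,1)·8! + C(5,2)·7! - C(5,3)·6! + C(5,4)·5! - C(5,5)·4!
= 362880 - 201600 + 50400 - 7200 + 600 - 24
= 205056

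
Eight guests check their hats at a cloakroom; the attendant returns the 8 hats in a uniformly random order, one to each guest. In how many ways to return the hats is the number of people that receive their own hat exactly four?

630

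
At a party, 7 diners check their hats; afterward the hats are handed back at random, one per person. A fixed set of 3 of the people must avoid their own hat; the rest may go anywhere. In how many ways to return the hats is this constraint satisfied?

3216

Inclusion-exclusion on the 3 forbidden self-matches:
Σ_{j=0}^{3} (-1)^j C(3,j)(7-j)!
= C(3,0)·7! - C(3,1)·6! + C(3,2)·5! - C(3,3)·4!
= 5040 - 2160 + 360 - 24
= 3216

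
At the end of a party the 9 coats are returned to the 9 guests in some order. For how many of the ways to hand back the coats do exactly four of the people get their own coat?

5544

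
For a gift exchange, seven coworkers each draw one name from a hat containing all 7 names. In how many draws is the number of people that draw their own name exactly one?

1855

Choose which one of the 7 is fixed: C(7,1) = 7.
The other 6 form a derangement: !6 = 265.
Total: 7 × 265 = 1855.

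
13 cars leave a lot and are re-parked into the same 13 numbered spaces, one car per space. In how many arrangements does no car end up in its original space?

2290792932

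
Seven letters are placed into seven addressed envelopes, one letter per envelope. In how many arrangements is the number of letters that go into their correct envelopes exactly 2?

Choose which 2 of the 7 are fixed: C(7,2) = 21.
The other 5 form a derangement: !5 = 44.
Total: 21 × 44 = 924.

924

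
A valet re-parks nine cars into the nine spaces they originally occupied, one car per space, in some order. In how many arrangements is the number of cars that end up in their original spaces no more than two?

333737

Sum C(9,i)·!(9-i) for i = 0..2:
  i=0: C(9,0)·!9 = 1·133496 = 133496
  i=1: C(9,1)·!8 = 9·14833 = 133497
  i=2: C(9,2)·!7 = 36·1854 = 66744
Total = 333737.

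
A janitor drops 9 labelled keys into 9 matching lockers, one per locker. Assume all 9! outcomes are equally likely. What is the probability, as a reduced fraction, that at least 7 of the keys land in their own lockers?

37/362880

Favorable outcomes: Σ_{i≥7} C(9,i)·!(9-i) = 36·1 + 9·0 + 1·1 = 37.
Total outcomes: 9! = 362880.
Probability = 37/362880 = 37/362880.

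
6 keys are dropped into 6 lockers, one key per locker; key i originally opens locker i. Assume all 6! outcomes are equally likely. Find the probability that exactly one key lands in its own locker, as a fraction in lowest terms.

11/30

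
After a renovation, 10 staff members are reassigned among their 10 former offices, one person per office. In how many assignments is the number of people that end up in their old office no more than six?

# with exactly i fixed is C(10,i)·!(10-i); sum over i=0..6:
  i=0: C(10,0)·!10 = 1·1334961 = 1334961
  i=1: C(10,1)·!9 = 10·133496 = 1334960
  i=2: C(10,2)·!8 = 45·14833 = 667485
  i=3: C(10,3)·!7 = 120·1854 = 222480
  i=4: C(10,4)·!6 = 210·265 = 55650
  i=5: C(10,5)·!5 = 252·44 = 11088
  i=6: C(10,6)·!4 = 210·9 = 1890
Total = 3628514.

3628514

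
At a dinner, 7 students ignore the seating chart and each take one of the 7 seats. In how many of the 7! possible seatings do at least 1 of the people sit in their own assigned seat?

Sum C(7,i)·!(7-i) for i = 1..7:
  i=1: C(7,1)·!6 = 7·265 = 1855
  i=2: C(7,2)·!5 = 21·44 = 924
  i=3: C(7,3)·!4 = 35·9 = 315
  i=4: C(7,4)·!3 = 35·2 = 70
  i=5: C(7,5)·!2 = 21·1 = 21
  i=6: C(7,6)·!1 = 7·0 = 0
  i=7: C(7,7)·!0 = 1·1 = 1
Total = 3186.

3186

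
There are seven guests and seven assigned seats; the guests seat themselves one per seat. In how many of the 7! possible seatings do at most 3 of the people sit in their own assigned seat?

4948

# with exactly i fixed is C(7,i)·!(7-i); sum over i=0..3:
  i=0: C(7,0)·!7 = 1·1854 = 1854
  i=1: C(7,1)·!6 = 7·265 = 1855
  i=2: C(7,2)·!5 = 21·44 = 924
  i=3: C(7,3)·!4 = 35·9 = 315
Total = 4948.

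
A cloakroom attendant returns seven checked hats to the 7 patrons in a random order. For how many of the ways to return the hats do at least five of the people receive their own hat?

22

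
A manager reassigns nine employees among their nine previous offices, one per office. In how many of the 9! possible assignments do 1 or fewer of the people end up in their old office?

266993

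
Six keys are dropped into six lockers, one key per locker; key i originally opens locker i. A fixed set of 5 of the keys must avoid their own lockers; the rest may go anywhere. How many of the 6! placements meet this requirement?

309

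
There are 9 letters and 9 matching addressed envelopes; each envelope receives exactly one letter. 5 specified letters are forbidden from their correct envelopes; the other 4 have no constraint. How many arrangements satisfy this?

205056

Let A_j be the event that the j-th constrained one is fixed. By inclusion-exclusion over the 5 events:
Σ_{j=0}^{5} (-1)^j C(5,j)(9-j)!
= C(5,0)·9! - C(5,1)·8! + C(5,2)·7! - C(5,3)·6! + C(5,4)·5! - C(5,5)·4!
= 362880 - 201600 + 50400 - 7200 + 600 - 24
= 205056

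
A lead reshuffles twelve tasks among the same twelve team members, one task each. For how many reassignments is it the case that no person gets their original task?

Recurrence: !12 = 12·!11 + (-1)^12.
!12 = 12·14684570 + 1 = 176214841

176214841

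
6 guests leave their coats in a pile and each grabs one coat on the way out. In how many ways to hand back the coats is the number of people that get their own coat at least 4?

# with exactly i fixed is C(6,i)·!(6-i); sum over i=4..6:
  i=4: C(6,4)·!2 = 15·1 = 15
  i=5: C(6,5)·!1 = 6·0 = 0
  i=6: C(6,6)·!0 = 1·1 = 1
Total = 16.

16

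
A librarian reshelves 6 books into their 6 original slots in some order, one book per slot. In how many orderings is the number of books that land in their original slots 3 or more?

56

# with exactly i fixed is C(6,i)·!(6-i); sum over i=3..6:
  i=3: C(6,3)·!3 = 20·2 = 40
  i=4: C(6,4)·!2 = 15·1 = 15
  i=5: C(6,5)·!1 = 6·0 = 0
  i=6: C(6,6)·!0 = 1·1 = 1
Total = 56.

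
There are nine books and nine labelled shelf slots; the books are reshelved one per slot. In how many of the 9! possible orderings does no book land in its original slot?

!9 = 9! · Σ_{k=0}^{9} (-1)^k/k!
= 9! - 9!/1! + 9!/2! - 9!/3! + 9!/4! - 9!/5! + 9!/6! - 9!/7! + 9!/8! - 9!/9!
= 362880 - 362880 + 181440 - 60480 + 15120 - 3024 + 504 - 72 + 9 - 1
= 133496

133496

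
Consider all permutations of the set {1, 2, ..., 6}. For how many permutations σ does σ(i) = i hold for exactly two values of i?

Choose which 2 of the 6 are fixed: C(6,2) = 15.
The other 4 form a derangement: !4 = 9.
Total: 15 × 9 = 135.

135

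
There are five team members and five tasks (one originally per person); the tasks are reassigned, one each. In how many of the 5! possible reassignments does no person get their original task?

44

Use !n = (n-1)(!(n-1) + !(n-2)).
!5 = 4·(9 + 2) = 4·11 = 44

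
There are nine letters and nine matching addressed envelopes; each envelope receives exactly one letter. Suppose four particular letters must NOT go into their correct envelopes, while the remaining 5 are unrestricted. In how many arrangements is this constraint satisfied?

229080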